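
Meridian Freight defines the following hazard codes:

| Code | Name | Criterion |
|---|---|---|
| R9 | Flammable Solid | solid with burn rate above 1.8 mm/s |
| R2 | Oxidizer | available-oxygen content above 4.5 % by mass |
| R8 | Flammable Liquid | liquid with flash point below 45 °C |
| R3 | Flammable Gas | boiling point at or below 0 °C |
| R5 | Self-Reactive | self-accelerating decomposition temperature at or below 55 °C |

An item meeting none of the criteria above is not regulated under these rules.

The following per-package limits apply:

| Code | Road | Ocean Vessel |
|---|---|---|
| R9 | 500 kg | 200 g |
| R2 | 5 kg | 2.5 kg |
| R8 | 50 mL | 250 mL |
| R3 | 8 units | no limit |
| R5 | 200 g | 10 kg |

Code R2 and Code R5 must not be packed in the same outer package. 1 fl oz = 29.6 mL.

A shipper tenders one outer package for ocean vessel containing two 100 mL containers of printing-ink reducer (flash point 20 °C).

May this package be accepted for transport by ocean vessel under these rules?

Printing-ink reducer: flash point 20 °C < 45 °C → Code R8 (Flammable Liquid).
Code R8 quantity: two 100 mL containers = 200 mL.
200 mL ≤ 250 mL (ocean vessel limit, Code R8) — within limit.

Yes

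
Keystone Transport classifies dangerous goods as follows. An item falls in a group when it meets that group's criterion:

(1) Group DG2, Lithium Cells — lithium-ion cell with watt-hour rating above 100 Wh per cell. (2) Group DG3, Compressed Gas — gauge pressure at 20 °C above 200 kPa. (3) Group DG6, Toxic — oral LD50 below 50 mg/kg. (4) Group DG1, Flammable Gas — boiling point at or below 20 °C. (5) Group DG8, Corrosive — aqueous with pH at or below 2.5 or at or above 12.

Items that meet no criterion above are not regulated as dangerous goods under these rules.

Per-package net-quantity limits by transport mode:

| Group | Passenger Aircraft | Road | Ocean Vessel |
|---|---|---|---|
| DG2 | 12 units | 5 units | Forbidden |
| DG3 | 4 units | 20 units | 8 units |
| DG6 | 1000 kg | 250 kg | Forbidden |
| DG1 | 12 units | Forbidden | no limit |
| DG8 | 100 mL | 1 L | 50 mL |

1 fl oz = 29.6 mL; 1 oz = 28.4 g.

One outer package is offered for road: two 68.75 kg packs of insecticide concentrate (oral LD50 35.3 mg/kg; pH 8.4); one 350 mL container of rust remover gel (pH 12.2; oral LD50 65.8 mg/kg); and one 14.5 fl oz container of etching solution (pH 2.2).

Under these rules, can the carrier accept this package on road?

Insecticide concentrate: oral LD50 35.3 mg/kg < 50 mg/kg → Group DG6 (Toxic).
With pH 12.2 (≥ 12), the rust remover gel falls in Group DG8.
Etching solution: pH 2.2 ≤ 2.5 → Group DG8 (Corrosive).
Group DG8 net quantity: 350 mL + (one 14.5 fl oz container = 429.2 mL) = 779.2 mL.
779.2 mL ≤ 1 L (road limit, Group DG8) — within limit.
Group DG6 quantity: two 68.75 kg packs = 137.5 kg.
That is within the Group DG6 road limit of 250 kg.
Every hazard group is within its road limit and no segregation rule is violated.

Yes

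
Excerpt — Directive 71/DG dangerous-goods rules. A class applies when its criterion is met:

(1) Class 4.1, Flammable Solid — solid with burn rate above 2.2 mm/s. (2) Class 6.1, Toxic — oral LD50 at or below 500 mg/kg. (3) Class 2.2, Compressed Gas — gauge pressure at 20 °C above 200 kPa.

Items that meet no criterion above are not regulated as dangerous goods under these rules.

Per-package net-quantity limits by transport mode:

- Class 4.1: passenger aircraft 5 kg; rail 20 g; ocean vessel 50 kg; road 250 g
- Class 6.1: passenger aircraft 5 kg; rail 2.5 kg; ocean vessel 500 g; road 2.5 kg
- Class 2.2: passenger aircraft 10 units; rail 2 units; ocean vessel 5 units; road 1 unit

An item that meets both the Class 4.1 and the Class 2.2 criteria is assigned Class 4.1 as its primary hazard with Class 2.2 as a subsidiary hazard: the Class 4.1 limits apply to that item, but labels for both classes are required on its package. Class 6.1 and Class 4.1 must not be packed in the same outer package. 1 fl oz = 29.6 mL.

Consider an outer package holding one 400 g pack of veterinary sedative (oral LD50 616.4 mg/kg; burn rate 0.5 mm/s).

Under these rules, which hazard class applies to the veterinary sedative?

Not regulated

burn rate 0.5 mm/s is not above 2.2 mm/s, so Class 4.1 does not apply.
oral LD50 616.4 mg/kg is not below 500 mg/kg, so Class 6.1 does not apply.
No criterion is met, so the item is not regulated.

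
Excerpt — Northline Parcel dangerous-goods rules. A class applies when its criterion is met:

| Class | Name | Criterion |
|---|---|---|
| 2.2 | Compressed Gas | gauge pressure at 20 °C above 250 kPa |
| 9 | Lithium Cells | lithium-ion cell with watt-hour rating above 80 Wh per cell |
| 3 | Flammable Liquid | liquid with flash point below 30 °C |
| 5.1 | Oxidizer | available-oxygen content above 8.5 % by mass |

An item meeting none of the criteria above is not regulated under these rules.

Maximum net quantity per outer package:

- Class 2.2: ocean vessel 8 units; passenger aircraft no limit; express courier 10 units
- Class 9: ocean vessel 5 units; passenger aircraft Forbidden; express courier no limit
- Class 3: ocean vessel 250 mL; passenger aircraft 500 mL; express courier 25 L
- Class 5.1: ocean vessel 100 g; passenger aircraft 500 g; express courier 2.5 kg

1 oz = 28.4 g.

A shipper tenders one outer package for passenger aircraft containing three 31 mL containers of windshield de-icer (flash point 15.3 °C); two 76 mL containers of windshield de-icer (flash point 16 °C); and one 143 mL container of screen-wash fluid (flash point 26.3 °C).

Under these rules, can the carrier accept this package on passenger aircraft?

Flash point 15.3 °C meets the Class 3 criterion (Flammable Liquid), so the windshield de-icer is Class 3.
Flash point 16 °C meets the Class 3 criterion (Flammable Liquid), so the windshield de-icer is Class 3.
Flash point 26.3 °C meets the Class 3 criterion (Flammable Liquid), so the screen-wash fluid is Class 3.
Total Class 3: (three 31 mL containers = 93 mL) + (two 76 mL containers = 152 mL) + 143 mL = 388 mL.
That is within the Class 3 passenger aircraft limit of 500 mL.

Yes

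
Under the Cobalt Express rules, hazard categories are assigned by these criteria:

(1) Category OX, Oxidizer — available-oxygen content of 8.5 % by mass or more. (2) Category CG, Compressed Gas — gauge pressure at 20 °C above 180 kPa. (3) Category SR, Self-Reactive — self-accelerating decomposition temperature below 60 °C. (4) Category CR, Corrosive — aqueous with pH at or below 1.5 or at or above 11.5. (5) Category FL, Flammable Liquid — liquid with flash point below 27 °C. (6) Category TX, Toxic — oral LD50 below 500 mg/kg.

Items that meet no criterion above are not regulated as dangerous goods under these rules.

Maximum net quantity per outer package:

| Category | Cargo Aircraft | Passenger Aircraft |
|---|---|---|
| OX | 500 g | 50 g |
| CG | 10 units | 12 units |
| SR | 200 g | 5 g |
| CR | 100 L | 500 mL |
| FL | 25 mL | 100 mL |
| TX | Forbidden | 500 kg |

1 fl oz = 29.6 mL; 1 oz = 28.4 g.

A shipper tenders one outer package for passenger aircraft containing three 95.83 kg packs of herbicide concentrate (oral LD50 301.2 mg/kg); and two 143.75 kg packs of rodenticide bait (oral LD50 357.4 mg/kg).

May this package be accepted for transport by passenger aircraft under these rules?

With oral LD50 301.2 mg/kg (< 500 mg/kg), the herbicide concentrate falls in Category TX.
Oral LD50 357.4 mg/kg meets the Category TX criterion (Toxic), so the rodenticide bait is Category TX.
Total Category TX: (three 95.83 kg packs = 287.49 kg) + (two 143.75 kg packs = 287.5 kg) = 574.99 kg.
That exceeds the Category TX passenger aircraft limit of 500 kg.

No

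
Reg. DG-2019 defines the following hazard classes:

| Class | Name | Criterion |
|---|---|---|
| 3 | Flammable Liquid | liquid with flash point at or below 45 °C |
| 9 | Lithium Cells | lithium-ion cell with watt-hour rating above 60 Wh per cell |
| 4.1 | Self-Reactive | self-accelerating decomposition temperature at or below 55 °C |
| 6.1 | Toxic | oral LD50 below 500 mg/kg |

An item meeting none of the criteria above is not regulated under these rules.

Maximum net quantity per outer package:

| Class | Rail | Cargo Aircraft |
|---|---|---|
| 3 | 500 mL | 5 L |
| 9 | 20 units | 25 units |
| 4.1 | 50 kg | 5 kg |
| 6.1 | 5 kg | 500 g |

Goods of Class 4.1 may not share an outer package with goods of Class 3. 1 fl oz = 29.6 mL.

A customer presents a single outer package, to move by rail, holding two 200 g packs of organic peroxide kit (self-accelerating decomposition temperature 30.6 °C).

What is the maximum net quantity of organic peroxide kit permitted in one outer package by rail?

50 kg

With self-accelerating decomposition temperature 30.6 °C (≤ 55 °C), the organic peroxide kit falls in Class 4.1.
The rail limit for Class 4.1 is 50 kg.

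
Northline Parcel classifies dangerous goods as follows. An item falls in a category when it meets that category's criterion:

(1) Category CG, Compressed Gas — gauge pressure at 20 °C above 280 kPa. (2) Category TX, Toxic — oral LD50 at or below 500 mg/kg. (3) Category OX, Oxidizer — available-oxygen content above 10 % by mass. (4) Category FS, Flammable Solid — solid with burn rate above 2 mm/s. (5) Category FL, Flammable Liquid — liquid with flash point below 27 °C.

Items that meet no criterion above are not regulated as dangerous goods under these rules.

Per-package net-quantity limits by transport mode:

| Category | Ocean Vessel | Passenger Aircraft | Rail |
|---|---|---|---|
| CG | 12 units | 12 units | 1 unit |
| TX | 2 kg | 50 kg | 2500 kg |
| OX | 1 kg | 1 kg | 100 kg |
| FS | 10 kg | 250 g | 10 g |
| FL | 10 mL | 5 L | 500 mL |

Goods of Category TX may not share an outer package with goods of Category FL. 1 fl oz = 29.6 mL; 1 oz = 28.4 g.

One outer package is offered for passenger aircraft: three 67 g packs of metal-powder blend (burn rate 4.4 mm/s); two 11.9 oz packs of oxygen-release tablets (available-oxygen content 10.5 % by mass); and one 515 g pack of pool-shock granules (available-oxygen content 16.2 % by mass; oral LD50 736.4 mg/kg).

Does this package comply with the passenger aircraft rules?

The metal-powder blend has burn rate 4.4 mm/s, which is > 2 mm/s, so it is Category FS (Flammable Solid).
The oxygen-release tablets have available-oxygen content 10.5 % by mass, which is > 10 % by mass, so they are Category OX (Oxidizer).
Pool-shock granules: available-oxygen content 16.2 % by mass > 10 % by mass → Category OX (Oxidizer).
Total Category OX: (two 11.9 oz packs = 675.92 g) + 515 g = 1190.92 g.
1190.92 g exceeds the passenger aircraft limit of 1 kg for Category OX.
Category FS quantity: three 67 g packs = 201 g.
201 g is within the passenger aircraft limit of 250 g for Category FS.
The segregation rule (Category TX with Category FL) does not apply to Category OX with Category FS.

No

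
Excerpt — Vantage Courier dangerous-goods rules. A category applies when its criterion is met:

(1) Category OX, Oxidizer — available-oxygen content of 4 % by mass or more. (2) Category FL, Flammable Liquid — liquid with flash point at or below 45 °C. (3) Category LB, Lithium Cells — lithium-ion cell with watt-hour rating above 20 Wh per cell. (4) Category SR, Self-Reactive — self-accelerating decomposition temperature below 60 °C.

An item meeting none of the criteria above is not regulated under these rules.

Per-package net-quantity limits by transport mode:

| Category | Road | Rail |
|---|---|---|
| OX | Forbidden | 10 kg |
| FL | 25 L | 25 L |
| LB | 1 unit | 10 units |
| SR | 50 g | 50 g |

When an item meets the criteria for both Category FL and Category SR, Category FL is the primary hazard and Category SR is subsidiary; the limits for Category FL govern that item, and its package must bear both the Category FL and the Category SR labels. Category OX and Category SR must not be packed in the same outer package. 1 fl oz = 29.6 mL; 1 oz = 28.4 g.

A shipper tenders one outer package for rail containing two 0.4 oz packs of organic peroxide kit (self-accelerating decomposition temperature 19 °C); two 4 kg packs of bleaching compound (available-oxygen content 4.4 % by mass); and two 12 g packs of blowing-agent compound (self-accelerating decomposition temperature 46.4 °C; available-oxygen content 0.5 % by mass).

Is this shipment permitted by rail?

Self-accelerating decomposition temperature 19 °C meets the Category SR criterion (Self-Reactive), so the organic peroxide kit is Category SR.
Bleaching compound: available-oxygen content 4.4 % by mass ≥ 4 % by mass → Category OX (Oxidizer).
With self-accelerating decomposition temperature 46.4 °C (< 60 °C), the blowing-agent compound falls in Category SR.
Category OX quantity: two 4 kg packs = 8 kg.
That is within the Category OX rail limit of 10 kg.
Category SR net quantity: (two 0.4 oz packs = 22.72 g) + (two 12 g packs = 24 g) = 46.72 g.
That is within the Category SR rail limit of 50 g.
Category OX and Category SR may not share an outer package.

No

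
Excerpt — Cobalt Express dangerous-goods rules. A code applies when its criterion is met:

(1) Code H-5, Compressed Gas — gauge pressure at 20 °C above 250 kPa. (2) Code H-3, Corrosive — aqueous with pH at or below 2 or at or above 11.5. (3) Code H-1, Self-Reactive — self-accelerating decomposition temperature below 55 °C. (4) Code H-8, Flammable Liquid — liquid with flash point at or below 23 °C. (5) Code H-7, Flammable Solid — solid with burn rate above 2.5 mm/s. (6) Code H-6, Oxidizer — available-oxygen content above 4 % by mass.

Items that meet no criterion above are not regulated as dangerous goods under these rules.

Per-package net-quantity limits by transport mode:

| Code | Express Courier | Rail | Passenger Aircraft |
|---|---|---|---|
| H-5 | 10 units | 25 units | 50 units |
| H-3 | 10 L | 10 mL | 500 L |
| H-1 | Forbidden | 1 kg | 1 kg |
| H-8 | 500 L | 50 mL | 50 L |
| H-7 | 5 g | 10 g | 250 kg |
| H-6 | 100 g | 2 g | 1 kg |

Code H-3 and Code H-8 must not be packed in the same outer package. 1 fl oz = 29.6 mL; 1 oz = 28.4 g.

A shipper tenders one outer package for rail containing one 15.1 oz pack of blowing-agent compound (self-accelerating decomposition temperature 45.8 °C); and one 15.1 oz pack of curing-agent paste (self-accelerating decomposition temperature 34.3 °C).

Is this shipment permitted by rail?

Yes

Self-accelerating decomposition temperature 45.8 °C meets the Code H-1 criterion (Self-Reactive), so the blowing-agent compound is Code H-1.
The curing-agent paste has self-accelerating decomposition temperature 34.3 °C, which is < 55 °C, so it is Code H-1 (Self-Reactive).
Code H-1 net quantity: (one 15.1 oz pack = 428.84 g) + (one 15.1 oz pack = 428.84 g) = 857.68 g.
857.68 g ≤ 1 kg (rail limit, Code H-1) — within limit.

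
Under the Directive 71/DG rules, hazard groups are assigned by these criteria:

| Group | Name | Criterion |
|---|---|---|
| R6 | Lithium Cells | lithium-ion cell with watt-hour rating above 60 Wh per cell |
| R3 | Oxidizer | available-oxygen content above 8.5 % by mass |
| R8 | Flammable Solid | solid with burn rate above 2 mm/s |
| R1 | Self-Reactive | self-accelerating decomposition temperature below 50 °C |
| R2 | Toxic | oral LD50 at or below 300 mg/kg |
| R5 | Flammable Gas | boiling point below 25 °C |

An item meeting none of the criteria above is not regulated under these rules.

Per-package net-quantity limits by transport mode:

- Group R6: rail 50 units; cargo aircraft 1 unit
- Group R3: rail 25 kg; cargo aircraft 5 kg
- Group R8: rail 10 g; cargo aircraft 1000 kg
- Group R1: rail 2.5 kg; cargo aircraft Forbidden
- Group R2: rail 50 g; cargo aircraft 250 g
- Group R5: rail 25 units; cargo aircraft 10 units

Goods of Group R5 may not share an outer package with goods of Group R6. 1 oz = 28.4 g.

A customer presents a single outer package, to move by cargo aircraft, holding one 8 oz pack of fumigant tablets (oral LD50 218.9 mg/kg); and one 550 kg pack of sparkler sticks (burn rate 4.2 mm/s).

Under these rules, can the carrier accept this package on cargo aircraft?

Yes

With oral LD50 218.9 mg/kg (≤ 300 mg/kg), the fumigant tablets fall in Group R2.
The sparkler sticks have burn rate 4.2 mm/s, which is > 2 mm/s, so they are Group R8 (Flammable Solid).
Group R2 quantity: one 8 oz pack = 227.2 g.
That is within the Group R2 cargo aircraft limit of 250 g.
Group R8 quantity: 550 kg.
550 kg is within the cargo aircraft limit of 1000 kg for Group R8.
The segregation rule (Group R5 with Group R6) does not apply to Group R2 with Group R8.
Every hazard group is within its cargo aircraft limit and no segregation rule is violated.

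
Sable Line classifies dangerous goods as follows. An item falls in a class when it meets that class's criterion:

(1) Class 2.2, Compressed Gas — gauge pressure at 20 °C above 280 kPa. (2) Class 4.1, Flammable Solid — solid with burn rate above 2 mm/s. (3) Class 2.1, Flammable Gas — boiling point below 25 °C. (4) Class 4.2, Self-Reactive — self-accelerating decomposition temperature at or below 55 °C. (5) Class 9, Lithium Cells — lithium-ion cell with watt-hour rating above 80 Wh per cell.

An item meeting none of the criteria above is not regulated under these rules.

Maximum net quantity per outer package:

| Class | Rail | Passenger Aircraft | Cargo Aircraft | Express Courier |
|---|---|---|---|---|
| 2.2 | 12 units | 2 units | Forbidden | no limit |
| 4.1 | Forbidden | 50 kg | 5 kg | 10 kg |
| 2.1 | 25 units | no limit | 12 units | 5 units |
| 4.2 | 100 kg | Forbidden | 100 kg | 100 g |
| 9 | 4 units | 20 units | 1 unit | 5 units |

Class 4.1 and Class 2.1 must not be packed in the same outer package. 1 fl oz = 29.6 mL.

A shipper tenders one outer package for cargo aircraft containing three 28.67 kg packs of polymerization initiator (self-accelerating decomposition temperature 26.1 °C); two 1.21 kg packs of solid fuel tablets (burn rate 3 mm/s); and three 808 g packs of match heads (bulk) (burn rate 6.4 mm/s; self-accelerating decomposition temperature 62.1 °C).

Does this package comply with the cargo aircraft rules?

Self-accelerating decomposition temperature 26.1 °C meets the Class 4.2 criterion (Self-Reactive), so the polymerization initiator is Class 4.2.
With burn rate 3 mm/s (> 2 mm/s), the solid fuel tablets fall in Class 4.1.
The match heads (bulk) have burn rate 6.4 mm/s, which is > 2 mm/s, so they are Class 4.1 (Flammable Solid).
Total Class 4.1: (two 1.21 kg packs = 2.42 kg) + (three 808 g packs = 2.424 kg) = 4.844 kg.
That is within the Class 4.1 cargo aircraft limit of 5 kg.
Class 4.2 quantity: three 28.67 kg packs = 86.01 kg.
That is within the Class 4.2 cargo aircraft limit of 100 kg.
The segregation rule (Class 4.1 with Class 2.1) does not apply to Class 4.1 with Class 4.2.
Every hazard class is within its cargo aircraft limit and no segregation rule is violated.

Yes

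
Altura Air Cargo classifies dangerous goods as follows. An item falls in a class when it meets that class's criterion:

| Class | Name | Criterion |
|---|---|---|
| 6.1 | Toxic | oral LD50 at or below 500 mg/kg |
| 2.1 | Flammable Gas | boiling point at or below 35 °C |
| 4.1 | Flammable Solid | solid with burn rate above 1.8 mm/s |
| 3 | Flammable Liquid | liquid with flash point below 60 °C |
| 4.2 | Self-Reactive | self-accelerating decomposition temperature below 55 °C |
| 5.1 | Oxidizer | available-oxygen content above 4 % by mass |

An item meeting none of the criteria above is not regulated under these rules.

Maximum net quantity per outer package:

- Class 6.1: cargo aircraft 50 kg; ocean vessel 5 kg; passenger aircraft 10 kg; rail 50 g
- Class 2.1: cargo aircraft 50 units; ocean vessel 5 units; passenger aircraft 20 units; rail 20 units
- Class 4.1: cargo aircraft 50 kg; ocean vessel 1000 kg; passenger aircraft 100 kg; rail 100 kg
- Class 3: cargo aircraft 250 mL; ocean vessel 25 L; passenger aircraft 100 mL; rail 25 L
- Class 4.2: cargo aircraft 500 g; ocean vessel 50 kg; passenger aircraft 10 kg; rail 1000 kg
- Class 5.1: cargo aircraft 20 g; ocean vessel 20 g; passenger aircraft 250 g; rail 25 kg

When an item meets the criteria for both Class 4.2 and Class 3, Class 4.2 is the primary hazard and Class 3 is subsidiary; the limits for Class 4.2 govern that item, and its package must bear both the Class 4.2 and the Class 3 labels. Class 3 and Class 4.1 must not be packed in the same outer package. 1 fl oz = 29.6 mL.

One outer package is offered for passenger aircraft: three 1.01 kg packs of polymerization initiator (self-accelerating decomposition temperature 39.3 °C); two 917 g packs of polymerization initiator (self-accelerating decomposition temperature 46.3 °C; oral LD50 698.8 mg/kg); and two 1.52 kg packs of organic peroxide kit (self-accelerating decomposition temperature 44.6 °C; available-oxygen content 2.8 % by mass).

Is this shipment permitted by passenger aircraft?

Yes

Polymerization initiator: self-accelerating decomposition temperature 39.3 °C < 55 °C → Class 4.2 (Self-Reactive).
Self-accelerating decomposition temperature 46.3 °C meets the Class 4.2 criterion (Self-Reactive), so the polymerization initiator is Class 4.2.
Self-accelerating decomposition temperature 44.6 °C meets the Class 4.2 criterion (Self-Reactive), so the organic peroxide kit is Class 4.2.
Class 4.2 net quantity: (three 1.01 kg packs = 3.03 kg) + (two 917 g packs = 1.834 kg) + (two 1.52 kg packs = 3.04 kg) = 7.904 kg.
7.904 kg is within the passenger aircraft limit of 10 kg for Class 4.2.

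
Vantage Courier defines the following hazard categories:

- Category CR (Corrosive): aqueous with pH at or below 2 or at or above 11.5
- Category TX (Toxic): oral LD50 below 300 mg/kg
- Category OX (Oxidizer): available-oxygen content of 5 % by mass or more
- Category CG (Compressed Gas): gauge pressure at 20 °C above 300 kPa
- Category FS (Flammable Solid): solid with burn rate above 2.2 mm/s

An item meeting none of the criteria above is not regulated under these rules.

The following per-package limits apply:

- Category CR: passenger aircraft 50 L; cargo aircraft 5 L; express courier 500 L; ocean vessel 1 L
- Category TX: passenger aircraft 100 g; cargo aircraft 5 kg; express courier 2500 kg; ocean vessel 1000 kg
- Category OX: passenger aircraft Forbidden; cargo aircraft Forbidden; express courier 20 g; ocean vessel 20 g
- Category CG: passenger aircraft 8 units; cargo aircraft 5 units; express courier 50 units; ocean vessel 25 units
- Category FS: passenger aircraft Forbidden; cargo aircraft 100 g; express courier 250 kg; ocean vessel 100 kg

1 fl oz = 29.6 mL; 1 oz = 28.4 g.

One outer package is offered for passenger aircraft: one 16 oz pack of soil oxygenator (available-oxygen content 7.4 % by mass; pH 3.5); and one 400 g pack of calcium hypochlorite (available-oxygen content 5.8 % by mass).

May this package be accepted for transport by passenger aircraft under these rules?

No

The soil oxygenator has available-oxygen content 7.4 % by mass, which is ≥ 5 % by mass, so it is Category OX (Oxidizer).
Available-oxygen content 5.8 % by mass meets the Category OX criterion (Oxidizer), so the calcium hypochlorite is Category OX.
Total Category OX: (one 16 oz pack = 454.4 g) + 400 g = 854.4 g.
By passenger aircraft, Category OX is Forbidden regardless of quantity.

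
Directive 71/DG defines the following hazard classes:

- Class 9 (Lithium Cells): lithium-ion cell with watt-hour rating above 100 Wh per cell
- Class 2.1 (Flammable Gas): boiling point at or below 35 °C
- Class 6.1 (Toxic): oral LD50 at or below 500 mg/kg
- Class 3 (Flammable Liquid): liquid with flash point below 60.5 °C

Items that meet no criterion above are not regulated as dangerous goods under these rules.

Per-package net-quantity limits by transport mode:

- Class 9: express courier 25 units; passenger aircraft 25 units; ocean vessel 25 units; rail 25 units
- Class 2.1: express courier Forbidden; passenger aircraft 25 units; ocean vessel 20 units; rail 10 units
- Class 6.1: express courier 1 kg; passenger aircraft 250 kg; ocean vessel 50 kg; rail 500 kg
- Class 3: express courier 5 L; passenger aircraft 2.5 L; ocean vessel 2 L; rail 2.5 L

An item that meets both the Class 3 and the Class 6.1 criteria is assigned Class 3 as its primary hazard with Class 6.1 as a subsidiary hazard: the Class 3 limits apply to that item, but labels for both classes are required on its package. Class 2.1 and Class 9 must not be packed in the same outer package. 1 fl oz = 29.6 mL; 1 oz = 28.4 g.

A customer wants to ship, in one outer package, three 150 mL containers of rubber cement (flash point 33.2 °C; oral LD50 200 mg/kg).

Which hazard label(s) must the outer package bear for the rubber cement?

The rubber cement has flash point 33.2 °C, which is < 60.5 °C, so it is Class 3 (Flammable Liquid).
Rubber cement: oral LD50 200 mg/kg ≤ 500 mg/kg → Class 6.1 (Toxic).
By the precedence rule Class 3 is primary and Class 6.1 is subsidiary, and that rule requires both labels on the package.

Class 3 and 6.1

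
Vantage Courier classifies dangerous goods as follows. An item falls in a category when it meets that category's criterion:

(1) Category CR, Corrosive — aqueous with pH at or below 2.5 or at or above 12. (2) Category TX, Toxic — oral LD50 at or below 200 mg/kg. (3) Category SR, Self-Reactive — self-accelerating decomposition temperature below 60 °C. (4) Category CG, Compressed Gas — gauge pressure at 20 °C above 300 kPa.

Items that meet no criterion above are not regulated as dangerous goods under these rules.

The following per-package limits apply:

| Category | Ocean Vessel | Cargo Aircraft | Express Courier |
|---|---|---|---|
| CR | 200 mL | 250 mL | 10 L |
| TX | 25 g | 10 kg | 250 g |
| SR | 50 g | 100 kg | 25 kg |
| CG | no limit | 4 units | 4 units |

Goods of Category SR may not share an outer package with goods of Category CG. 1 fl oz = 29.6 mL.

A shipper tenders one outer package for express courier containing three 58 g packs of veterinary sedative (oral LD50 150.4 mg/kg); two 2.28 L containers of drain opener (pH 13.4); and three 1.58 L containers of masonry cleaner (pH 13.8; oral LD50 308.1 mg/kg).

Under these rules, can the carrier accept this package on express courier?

Yes

The veterinary sedative has oral LD50 150.4 mg/kg, which is ≤ 200 mg/kg, so it is Category TX (Toxic).
The drain opener has pH 13.4, which is ≥ 12, so it is Category CR (Corrosive).
pH 13.8 meets the Category CR criterion (Corrosive), so the masonry cleaner is Category CR.
Category TX quantity: three 58 g packs = 174 g.
174 g is within the express courier limit of 250 g for Category TX.
Total Category CR: (two 2.28 L containers = 4.56 L) + (three 1.58 L containers = 4.74 L) = 9.3 L.
9.3 L is within the express courier limit of 10 L for Category CR.
The segregation rule (Category SR with Category CG) does not apply to Category TX with Category CR.
Every hazard category is within its express courier limit and no segregation rule is violated.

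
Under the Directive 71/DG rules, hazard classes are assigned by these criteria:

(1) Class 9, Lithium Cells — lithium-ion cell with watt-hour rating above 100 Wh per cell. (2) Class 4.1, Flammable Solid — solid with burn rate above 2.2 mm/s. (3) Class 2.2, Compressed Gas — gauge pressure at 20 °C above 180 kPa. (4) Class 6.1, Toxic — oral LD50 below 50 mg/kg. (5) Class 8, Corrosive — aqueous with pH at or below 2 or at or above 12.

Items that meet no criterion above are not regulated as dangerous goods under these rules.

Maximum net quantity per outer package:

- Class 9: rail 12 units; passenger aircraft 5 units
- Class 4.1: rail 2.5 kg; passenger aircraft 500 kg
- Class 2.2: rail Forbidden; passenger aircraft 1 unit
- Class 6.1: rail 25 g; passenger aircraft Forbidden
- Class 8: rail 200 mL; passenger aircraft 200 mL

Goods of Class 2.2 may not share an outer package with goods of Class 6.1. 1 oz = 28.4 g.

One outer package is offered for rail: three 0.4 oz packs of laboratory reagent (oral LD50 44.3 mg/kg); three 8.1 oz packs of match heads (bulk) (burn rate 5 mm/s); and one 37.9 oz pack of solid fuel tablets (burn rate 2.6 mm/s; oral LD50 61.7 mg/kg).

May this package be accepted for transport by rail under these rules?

Oral LD50 44.3 mg/kg meets the Class 6.1 criterion (Toxic), so the laboratory reagent is Class 6.1.
Burn rate 5 mm/s meets the Class 4.1 criterion (Flammable Solid), so the match heads (bulk) are Class 4.1.
The solid fuel tablets have burn rate 2.6 mm/s, which is > 2.2 mm/s, so they are Class 4.1 (Flammable Solid).
Class 4.1 net quantity: (three 8.1 oz packs = 690.12 g) + (one 37.9 oz pack = 1076.36 g) = 1766.48 g.
1766.48 g is within the rail limit of 2.5 kg for Class 4.1.
Class 6.1 quantity: three 0.4 oz packs = 34.08 g.
That exceeds the Class 6.1 rail limit of 25 g.
The segregation rule (Class 2.2 with Class 6.1) does not apply to Class 4.1 with Class 6.1.

No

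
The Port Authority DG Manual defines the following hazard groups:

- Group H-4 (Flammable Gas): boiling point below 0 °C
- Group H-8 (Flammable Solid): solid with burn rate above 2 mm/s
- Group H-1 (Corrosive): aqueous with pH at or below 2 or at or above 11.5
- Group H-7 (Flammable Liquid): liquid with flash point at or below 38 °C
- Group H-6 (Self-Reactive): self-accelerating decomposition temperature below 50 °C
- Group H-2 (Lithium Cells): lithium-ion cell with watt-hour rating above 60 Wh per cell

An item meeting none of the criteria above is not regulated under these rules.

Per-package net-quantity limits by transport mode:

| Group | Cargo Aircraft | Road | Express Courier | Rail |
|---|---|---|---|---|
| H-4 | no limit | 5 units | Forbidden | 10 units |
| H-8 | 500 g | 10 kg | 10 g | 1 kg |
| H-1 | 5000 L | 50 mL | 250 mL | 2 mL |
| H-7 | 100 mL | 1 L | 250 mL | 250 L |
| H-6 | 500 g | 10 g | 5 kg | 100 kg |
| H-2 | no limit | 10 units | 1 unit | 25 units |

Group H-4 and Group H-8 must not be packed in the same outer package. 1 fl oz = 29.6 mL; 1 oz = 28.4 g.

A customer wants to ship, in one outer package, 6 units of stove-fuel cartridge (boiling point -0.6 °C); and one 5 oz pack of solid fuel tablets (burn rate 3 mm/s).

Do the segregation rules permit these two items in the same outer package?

Stove-fuel cartridge: boiling point -0.6 °C < 0 °C → Group H-4 (Flammable Gas).
With burn rate 3 mm/s (> 2 mm/s), the solid fuel tablets fall in Group H-8.
Group H-4 and Group H-8 may not share an outer package.

No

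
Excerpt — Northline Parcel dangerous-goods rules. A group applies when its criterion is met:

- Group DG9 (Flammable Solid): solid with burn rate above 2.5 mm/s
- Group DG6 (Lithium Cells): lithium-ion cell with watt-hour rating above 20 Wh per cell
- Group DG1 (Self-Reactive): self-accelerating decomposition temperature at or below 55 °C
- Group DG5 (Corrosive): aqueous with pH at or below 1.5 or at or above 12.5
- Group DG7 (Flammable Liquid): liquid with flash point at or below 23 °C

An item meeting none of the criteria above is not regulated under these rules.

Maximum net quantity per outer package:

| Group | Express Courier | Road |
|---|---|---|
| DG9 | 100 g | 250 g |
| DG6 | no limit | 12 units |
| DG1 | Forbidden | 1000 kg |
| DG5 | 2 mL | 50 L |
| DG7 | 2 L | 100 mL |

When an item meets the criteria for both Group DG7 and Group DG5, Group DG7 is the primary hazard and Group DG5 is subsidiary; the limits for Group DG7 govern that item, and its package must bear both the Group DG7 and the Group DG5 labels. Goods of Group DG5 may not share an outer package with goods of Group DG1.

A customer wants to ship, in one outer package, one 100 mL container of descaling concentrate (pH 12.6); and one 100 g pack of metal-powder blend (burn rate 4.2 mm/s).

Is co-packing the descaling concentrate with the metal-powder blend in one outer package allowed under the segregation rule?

Yes

With pH 12.6 (≥ 12.5), the descaling concentrate falls in Group DG5.
Metal-powder blend: burn rate 4.2 mm/s > 2.5 mm/s → Group DG9 (Flammable Solid).
No segregation rule bars Group DG5 with Group DG9.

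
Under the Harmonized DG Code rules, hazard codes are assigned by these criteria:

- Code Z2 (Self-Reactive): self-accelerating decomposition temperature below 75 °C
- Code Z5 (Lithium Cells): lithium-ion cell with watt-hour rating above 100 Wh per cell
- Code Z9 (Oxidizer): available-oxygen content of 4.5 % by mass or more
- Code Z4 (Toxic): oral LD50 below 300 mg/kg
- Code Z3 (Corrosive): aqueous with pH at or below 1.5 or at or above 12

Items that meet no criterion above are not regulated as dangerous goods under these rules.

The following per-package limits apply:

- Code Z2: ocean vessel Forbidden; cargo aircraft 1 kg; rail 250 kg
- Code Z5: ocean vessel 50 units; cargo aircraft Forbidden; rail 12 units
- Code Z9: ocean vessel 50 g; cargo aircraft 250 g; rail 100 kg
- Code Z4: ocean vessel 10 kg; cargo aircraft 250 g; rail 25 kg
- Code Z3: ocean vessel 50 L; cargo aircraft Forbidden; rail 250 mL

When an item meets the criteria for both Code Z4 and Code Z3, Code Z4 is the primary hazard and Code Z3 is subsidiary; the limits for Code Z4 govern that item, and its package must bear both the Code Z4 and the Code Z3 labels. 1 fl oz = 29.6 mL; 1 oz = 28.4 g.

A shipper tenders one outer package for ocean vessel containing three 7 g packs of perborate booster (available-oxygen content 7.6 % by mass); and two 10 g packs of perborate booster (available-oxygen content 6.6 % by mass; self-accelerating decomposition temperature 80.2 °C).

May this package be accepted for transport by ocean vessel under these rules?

Yes

Available-oxygen content 7.6 % by mass meets the Code Z9 criterion (Oxidizer), so the perborate booster is Code Z9.
The perborate booster has available-oxygen content 6.6 % by mass, which is ≥ 4.5 % by mass, so it is Code Z9 (Oxidizer).
Total Code Z9: (three 7 g packs = 21 g) + (two 10 g packs = 20 g) = 41 g.
41 g is within the ocean vessel limit of 50 g for Code Z9.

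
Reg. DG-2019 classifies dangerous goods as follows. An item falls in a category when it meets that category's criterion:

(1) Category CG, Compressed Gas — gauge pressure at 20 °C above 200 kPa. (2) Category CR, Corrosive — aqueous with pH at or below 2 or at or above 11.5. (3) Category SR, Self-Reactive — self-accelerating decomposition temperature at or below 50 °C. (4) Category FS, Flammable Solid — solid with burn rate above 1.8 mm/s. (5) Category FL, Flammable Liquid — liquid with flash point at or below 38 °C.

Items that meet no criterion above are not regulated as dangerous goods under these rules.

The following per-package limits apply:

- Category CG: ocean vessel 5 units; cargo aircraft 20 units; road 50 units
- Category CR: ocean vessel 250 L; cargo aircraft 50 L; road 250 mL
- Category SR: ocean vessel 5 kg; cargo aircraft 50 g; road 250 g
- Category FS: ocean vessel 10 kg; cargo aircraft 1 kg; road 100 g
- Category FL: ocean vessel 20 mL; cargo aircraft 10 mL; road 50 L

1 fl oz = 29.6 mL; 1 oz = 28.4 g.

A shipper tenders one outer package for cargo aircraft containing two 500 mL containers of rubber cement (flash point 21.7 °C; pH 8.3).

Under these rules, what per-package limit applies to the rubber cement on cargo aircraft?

10 mL

Flash point 21.7 °C meets the Category FL criterion (Flammable Liquid), so the rubber cement is Category FL.
The cargo aircraft limit for Category FL is 10 mL.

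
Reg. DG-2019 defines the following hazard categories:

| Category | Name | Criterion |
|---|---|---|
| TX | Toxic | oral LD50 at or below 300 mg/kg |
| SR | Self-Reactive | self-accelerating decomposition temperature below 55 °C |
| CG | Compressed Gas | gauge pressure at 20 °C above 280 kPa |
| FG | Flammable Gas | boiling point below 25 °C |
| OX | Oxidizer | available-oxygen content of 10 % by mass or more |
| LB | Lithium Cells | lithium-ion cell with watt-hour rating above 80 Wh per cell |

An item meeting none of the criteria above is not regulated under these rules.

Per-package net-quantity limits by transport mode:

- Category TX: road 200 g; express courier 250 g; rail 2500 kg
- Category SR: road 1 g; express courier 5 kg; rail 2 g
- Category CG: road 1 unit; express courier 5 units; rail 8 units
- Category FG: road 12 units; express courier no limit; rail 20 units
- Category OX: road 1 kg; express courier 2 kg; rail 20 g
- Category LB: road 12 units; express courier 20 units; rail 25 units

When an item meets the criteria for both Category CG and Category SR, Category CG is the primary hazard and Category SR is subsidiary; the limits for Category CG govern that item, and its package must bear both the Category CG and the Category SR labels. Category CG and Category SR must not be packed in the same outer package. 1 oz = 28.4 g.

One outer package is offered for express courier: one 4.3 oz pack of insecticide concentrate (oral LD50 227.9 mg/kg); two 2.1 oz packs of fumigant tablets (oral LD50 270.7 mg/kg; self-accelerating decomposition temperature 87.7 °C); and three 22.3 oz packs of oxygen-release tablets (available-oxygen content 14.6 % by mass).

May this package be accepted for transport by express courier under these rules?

Yes

With oral LD50 227.9 mg/kg (≤ 300 mg/kg), the insecticide concentrate falls in Category TX.
With oral LD50 270.7 mg/kg (≤ 300 mg/kg), the fumigant tablets fall in Category TX.
The oxygen-release tablets have available-oxygen content 14.6 % by mass, which is ≥ 10 % by mass, so they are Category OX (Oxidizer).
Total Category TX: (one 4.3 oz pack = 122.12 g) + (two 2.1 oz packs = 119.28 g) = 241.4 g.
241.4 g is within the express courier limit of 250 g for Category TX.
Category OX quantity: three 22.3 oz packs = 1899.96 g.
1899.96 g ≤ 2 kg (express courier limit, Category OX) — within limit.
The segregation rule (Category CG with Category SR) does not apply to Category TX with Category OX.
Every hazard category is within its express courier limit and no segregation rule is violated.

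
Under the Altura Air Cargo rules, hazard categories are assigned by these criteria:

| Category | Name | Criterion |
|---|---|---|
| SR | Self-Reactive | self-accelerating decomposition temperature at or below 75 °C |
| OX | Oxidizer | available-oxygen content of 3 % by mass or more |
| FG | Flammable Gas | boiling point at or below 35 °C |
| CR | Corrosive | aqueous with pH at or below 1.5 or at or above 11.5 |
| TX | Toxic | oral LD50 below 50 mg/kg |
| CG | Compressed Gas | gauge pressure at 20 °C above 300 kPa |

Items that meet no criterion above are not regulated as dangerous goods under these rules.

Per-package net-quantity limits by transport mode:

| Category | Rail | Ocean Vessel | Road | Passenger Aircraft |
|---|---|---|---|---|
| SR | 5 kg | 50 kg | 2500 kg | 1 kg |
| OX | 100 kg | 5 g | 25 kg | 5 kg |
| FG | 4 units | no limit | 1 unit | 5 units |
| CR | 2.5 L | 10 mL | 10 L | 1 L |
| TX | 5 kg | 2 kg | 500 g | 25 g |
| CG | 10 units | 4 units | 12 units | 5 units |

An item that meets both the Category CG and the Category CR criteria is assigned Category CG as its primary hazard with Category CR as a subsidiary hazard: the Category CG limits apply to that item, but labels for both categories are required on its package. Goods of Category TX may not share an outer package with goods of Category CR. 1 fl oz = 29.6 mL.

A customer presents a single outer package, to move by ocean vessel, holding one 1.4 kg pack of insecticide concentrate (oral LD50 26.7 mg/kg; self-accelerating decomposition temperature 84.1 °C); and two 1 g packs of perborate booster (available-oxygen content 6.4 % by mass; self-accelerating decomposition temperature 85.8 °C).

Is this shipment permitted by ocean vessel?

Oral LD50 26.7 mg/kg meets the Category TX criterion (Toxic), so the insecticide concentrate is Category TX.
Perborate booster: available-oxygen content 6.4 % by mass ≥ 3 % by mass → Category OX (Oxidizer).
Category TX quantity: 1.4 kg.
That is within the Category TX ocean vessel limit of 2 kg.
Category OX quantity: two 1 g packs = 2 g.
That is within the Category OX ocean vessel limit of 5 g.
The segregation rule (Category TX with Category CR) does not apply to Category TX with Category OX.
Every hazard category is within its ocean vessel limit and no segregation rule is violated.

Yes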